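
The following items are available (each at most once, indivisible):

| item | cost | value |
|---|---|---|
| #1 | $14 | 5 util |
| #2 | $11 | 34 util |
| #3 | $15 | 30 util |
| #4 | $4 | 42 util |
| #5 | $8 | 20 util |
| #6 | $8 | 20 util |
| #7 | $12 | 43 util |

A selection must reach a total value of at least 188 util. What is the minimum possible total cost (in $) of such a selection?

Subsets with value ≥ 188, sorted by total cost:
- #2+#3+#4+#5+#6+#7: cost 58, value 189
- #1+#2+#3+#4+#5+#6+#7: cost 72, value 194
Minimum cost: 58 $.

58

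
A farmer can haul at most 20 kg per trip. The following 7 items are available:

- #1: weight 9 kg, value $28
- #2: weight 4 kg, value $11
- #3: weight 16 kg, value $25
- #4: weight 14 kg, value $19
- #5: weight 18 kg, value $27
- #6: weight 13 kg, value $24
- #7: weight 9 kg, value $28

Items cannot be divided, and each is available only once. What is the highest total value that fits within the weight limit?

This is a 0/1 knapsack; check combinations near the capacity.
- #1+#7: weight 9+9=18, value 28+28=56
- #1+#2: weight 9+4=13, value 28+11=39
- #2+#7: weight 4+9=13, value 11+28=39
- #2+#3: weight 4+16=20, value 11+25=36
Best: $56.

$56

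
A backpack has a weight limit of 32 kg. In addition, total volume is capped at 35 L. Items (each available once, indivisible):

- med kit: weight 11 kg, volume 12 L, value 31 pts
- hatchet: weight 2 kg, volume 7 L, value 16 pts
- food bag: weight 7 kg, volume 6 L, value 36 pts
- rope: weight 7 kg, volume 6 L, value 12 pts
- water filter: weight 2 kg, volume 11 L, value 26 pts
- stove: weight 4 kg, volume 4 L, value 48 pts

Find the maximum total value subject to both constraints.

143 pts

Feasible sets respecting both limits:
- med kit+hatchet+food bag+rope+stove: weight 31, volume 35, value 143
- med kit+food bag+water filter+stove: weight 24, volume 33, value 141
- hatchet+food bag+rope+water filter+stove: weight 22, volume 34, value 138
- med kit+hatchet+food bag+stove: weight 24, volume 29, value 131
Best: 143 pts.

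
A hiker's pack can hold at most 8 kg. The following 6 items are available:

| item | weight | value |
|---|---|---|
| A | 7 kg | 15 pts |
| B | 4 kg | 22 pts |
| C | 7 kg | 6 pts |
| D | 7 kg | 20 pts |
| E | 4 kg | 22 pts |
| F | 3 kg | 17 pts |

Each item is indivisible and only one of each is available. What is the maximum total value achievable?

44 pts

Check high-value combinations within 8 kg:
- B+E: weight 4+4=8, value 22+22=44
- B+F: weight 4+3=7, value 22+17=39
- E+F: weight 4+3=7, value 22+17=39
- B: weight 4, value 22
Best: 44 pts.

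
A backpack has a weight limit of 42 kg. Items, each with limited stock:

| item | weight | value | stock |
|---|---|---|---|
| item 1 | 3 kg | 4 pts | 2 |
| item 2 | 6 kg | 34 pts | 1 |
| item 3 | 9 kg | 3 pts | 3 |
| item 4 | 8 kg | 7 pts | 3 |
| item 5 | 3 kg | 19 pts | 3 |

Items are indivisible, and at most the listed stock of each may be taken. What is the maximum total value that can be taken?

Best selections within weight 42 and stock limits:
- 1×item 1 + 1×item 2 + 3×item 4 + 3×item 5: weight 42, value 116
- 2×item 1 + 1×item 2 + 2×item 4 + 3×item 5: weight 37, value 113
- 1×item 2 + 3×item 4 + 3×item 5: weight 39, value 112
Best: 116 pts.

116 pts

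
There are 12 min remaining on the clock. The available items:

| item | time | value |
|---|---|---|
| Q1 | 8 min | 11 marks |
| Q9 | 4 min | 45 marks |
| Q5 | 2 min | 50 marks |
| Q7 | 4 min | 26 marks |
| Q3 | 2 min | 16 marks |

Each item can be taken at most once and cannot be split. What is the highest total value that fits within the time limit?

137 marks

This is a 0/1 knapsack; check combinations near the capacity.
- Q9+Q5+Q7+Q3: time 4+2+4+2=12, value 45+50+26+16=137
- Q9+Q5+Q7: time 4+2+4=10, value 45+50+26=121
- Q9+Q5+Q3: time 4+2+2=8, value 45+50+16=111
- Q9+Q5: time 4+2=6, value 45+50=95
- Q5+Q7+Q3: time 2+4+2=8, value 50+26+16=92
Best: 137 marks.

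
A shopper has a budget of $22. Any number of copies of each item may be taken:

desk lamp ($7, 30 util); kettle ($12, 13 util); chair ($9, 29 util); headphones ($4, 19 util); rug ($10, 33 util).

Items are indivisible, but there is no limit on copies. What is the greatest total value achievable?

Best value-per-unit is headphones at 19/4; filling with it alone gives 5×19 = 95.
Optimal mix: 2×desk lamp + 2×headphones → cost 22, value 98.

98 util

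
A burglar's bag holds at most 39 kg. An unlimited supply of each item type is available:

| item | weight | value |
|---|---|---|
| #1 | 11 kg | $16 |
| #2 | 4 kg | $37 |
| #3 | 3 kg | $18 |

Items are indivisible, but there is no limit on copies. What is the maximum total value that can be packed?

$351

Best value-per-unit is #2 at 37/4; filling with it alone gives 9×37 = 333.
Optimal mix: 9×#2 + 1×#3 → weight 39, value 351.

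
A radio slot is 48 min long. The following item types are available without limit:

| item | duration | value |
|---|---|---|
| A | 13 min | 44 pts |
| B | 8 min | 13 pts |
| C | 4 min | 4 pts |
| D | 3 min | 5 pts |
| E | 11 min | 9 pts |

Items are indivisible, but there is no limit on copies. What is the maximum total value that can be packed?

147 pts

Best value-per-unit is A at 44/13; filling with it alone gives 3×44 = 132.
Optimal mix: 3×A + 3×D → duration 48, value 147.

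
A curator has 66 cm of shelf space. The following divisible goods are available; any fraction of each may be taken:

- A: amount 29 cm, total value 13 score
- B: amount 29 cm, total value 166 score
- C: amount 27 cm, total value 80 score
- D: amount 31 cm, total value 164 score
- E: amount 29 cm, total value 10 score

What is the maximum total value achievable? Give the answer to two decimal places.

347.78

Take in order of value per unit:
- B (166/29 per unit): all 29 → value 166, running total 166.00
- D (164/31 per unit): all 31 → value 164, running total 330.00
- C (80/27 per unit): 6 of 27 → value 6×80/27 = 17.7778, running total 347.78
Total 347.78.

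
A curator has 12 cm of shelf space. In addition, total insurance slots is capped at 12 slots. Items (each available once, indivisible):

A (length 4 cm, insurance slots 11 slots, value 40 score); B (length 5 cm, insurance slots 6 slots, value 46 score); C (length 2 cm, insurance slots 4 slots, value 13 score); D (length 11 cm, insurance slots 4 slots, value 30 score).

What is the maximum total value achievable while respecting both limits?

59 score

Feasible sets respecting both limits:
- B+C: length 7, insurance slots 10, value 59
- B: length 5, insurance slots 6, value 46
- A: length 4, insurance slots 11, value 40
- D: length 11, insurance slots 4, value 30
Best: 59 score.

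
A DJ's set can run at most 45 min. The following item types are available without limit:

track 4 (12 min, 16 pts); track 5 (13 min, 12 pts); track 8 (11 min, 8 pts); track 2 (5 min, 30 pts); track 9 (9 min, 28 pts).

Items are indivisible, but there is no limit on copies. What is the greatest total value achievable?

270 pts

Best value-per-unit is track 2 at 30/5, and filling with it alone uses duration 9×5=45. No mix of the others beats 9×30 = 270.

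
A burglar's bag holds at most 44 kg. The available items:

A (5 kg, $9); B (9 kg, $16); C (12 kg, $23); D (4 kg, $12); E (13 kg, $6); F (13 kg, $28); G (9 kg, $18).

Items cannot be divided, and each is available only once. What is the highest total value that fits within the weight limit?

Check high-value combinations within 44 kg:
- A+C+D+F+G: weight 5+12+4+13+9=43, value 9+23+12+28+18=90
- A+B+C+D+F: weight 5+9+12+4+13=43, value 9+16+23+12+28=88
- B+C+F+G: weight 9+12+13+9=43, value 16+23+28+18=85
Best: $90.

$90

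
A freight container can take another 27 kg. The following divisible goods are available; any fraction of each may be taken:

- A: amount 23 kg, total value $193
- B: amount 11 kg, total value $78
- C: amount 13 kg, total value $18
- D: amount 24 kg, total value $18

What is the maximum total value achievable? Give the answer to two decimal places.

221.36

Take in order of value per unit:
- A (193/23 per unit): all 23 → value 193, running total 193.00
- B (78/11 per unit): 4 of 11 → value 4×78/11 = 28.3636, running total 221.36
Total 221.36.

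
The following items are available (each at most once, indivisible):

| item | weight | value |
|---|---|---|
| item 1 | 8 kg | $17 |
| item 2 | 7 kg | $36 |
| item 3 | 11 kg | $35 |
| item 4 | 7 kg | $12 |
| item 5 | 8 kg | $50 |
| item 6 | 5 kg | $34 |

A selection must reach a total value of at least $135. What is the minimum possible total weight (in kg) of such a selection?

Subsets with value ≥ 135, sorted by total weight:
- item 1+item 2+item 5+item 6: weight 28, value 137
- item 2+item 3+item 5+item 6: weight 31, value 155
Minimum weight: 28 kg.

28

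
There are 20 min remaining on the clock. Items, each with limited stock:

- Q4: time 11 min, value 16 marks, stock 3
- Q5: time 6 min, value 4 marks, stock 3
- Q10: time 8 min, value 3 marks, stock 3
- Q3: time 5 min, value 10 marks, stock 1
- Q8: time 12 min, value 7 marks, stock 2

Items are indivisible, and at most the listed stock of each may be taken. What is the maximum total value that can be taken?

26 marks

Top feasible selections:
- 1×Q4 + 1×Q3: time 16, value 26
- 1×Q4 + 1×Q5: time 17, value 20
Best: 26 marks.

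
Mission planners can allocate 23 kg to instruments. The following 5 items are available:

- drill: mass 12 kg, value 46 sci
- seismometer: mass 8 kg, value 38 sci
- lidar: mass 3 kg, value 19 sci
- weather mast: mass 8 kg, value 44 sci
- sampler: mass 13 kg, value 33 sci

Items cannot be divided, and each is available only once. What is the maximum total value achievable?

Check high-value combinations within 23 kg:
- drill+lidar+weather mast: mass 12+3+8=23, value 46+19+44=109
- drill+seismometer+lidar: mass 12+8+3=23, value 46+38+19=103
- seismometer+lidar+weather mast: mass 8+3+8=19, value 38+19+44=101
- drill+weather mast: mass 12+8=20, value 46+44=90
- drill+seismometer: mass 12+8=20, value 46+38=84
Best: 109 sci.

109 sci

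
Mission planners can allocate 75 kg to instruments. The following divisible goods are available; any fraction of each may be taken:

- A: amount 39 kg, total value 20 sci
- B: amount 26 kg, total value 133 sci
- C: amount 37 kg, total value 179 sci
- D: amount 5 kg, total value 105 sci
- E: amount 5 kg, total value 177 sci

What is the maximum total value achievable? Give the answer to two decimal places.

Take in order of value per unit:
- E (177/5 per unit): all 5 → value 177, running total 177.00
- D (105/5 per unit): all 5 → value 105, running total 282.00
- B (133/26 per unit): all 26 → value 133, running total 415.00
- C (179/37 per unit): all 37 → value 179, running total 594.00
- A (20/39 per unit): 2 of 39 → value 2×20/39 = 1.0256, running total 595.03
Total 595.03.

595.03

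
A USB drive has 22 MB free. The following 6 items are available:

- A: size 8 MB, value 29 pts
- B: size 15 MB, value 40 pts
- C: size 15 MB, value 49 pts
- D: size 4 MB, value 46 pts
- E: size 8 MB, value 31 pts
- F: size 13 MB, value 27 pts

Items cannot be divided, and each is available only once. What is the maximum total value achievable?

This is a 0/1 knapsack; check combinations near the capacity.
- A+D+E: size 8+4+8=20, value 29+46+31=106
- C+D: size 15+4=19, value 49+46=95
- B+D: size 15+4=19, value 40+46=86
- D+E: size 4+8=12, value 46+31=77
Best: 106 pts.

106 pts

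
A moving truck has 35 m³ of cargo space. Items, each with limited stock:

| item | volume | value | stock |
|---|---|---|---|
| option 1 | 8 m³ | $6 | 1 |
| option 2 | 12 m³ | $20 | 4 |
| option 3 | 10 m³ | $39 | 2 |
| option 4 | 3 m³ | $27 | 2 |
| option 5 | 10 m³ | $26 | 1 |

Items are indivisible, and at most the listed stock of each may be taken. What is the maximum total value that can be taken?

$138

Top feasible selections:
- 1×option 1 + 2×option 3 + 2×option 4: volume 34, value 138
- 2×option 3 + 2×option 4: volume 26, value 132
Best: $138.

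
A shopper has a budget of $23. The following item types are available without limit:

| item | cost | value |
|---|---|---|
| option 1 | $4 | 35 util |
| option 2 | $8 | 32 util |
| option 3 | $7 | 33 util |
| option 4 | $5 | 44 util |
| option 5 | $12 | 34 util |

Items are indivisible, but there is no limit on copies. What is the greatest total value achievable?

Best value-per-unit is option 4 at 44/5; filling with it alone gives 4×44 = 176.
Optimal mix: 2×option 1 + 3×option 4 → cost 23, value 202.

202 util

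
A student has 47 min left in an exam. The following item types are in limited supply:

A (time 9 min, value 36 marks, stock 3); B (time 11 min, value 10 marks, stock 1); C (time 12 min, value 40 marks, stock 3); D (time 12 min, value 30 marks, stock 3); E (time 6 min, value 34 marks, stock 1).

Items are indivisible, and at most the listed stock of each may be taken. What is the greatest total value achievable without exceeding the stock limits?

Top feasible selections:
- 3×A + 1×C + 1×E: time 45, value 182
- 3×A + 1×D + 1×E: time 45, value 172
Best: 182 marks.

182 marks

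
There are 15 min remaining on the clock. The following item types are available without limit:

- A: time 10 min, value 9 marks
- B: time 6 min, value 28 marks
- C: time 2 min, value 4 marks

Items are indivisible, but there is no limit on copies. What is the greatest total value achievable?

Best value-per-unit is B at 28/6; filling with it alone gives 2×28 = 56.
Optimal mix: 2×B + 1×C → time 14, value 60.

60 marks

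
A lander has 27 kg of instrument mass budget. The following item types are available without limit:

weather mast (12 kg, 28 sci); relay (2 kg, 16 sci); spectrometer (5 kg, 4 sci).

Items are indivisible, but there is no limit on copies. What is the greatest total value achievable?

Best value-per-unit is relay at 16/2, and filling with it alone uses mass 13×2=26. No mix of the others beats 13×16 = 208.

208 sci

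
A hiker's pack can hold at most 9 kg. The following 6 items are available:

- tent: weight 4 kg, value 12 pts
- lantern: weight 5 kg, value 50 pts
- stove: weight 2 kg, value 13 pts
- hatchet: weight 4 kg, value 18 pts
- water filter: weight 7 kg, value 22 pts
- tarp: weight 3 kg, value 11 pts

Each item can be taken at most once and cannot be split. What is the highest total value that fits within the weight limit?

Check high-value combinations within 9 kg:
- lantern+hatchet: weight 5+4=9, value 50+18=68
- lantern+stove: weight 5+2=7, value 50+13=63
- tent+lantern: weight 4+5=9, value 12+50=62
- lantern+tarp: weight 5+3=8, value 50+11=61
- lantern: weight 5, value 50
Best: 68 pts.

68 pts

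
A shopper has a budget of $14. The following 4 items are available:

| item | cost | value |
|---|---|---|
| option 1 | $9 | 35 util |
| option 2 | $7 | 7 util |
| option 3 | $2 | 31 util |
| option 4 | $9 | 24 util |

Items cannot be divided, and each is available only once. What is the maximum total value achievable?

66 util

Check high-value combinations within $14:
- option 1+option 3: cost 9+2=11, value 35+31=66
- option 3+option 4: cost 2+9=11, value 31+24=55
- option 2+option 3: cost 7+2=9, value 7+31=38
- option 1: cost 9, value 35
- option 3: cost 2, value 31
Best: 66 util.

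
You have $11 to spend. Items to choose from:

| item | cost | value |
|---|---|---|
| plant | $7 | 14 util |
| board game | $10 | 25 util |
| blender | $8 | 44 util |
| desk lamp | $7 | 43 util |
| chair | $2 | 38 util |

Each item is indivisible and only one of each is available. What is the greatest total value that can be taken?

This is a 0/1 knapsack; check combinations near the capacity.
- blender+chair: cost 8+2=10, value 44+38=82
- desk lamp+chair: cost 7+2=9, value 43+38=81
- plant+chair: cost 7+2=9, value 14+38=52
- blender: cost 8, value 44
- desk lamp: cost 7, value 43
Best: 82 util.

82 util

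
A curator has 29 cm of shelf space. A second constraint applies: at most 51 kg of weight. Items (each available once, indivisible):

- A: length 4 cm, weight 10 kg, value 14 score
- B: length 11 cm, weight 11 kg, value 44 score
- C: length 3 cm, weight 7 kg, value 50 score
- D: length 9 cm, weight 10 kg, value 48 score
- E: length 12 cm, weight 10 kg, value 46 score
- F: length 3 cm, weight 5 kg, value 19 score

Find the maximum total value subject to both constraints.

Feasible sets respecting both limits:
- C+D+E+F: length 27, weight 32, value 163
- B+C+D+F: length 26, weight 33, value 161
- B+C+E+F: length 29, weight 33, value 159
Best: 163 score.

163 score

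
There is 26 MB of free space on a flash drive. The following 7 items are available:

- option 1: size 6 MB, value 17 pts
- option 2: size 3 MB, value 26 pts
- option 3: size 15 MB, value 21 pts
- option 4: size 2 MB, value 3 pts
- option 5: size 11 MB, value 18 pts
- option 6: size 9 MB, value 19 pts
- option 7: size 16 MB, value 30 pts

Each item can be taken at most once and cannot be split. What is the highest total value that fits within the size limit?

Check high-value combinations within 26 MB:
- option 1+option 2+option 7: size 6+3+16=25, value 17+26+30=73
- option 1+option 2+option 3+option 4: size 6+3+15+2=26, value 17+26+21+3=67
- option 2+option 4+option 5+option 6: size 3+2+11+9=25, value 26+3+18+19=66
- option 1+option 2+option 4+option 6: size 6+3+2+9=20, value 17+26+3+19=65
- option 1+option 2+option 4+option 5: size 6+3+2+11=22, value 17+26+3+18=64
Best: 73 pts.

73 pts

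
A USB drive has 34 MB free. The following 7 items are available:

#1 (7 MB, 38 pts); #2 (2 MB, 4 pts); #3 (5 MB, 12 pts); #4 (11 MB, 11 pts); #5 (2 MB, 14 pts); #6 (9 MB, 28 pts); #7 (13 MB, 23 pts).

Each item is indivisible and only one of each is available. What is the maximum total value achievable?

This is a 0/1 knapsack; check combinations near the capacity.
- #1+#2+#5+#6+#7: size 7+2+2+9+13=33, value 38+4+14+28+23=107
- #1+#5+#6+#7: size 7+2+9+13=31, value 38+14+28+23=103
- #1+#3+#4+#5+#6: size 7+5+11+2+9=34, value 38+12+11+14+28=103
Best: 107 pts.

107 pts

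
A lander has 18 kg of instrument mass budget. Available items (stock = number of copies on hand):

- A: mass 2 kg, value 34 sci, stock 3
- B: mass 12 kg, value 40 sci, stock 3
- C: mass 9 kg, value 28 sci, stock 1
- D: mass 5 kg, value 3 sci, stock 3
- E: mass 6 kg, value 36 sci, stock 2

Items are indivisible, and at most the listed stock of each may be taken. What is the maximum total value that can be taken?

Top feasible selections:
- 3×A + 2×E: mass 18, value 174
- 3×A + 1×B: mass 18, value 142
Best: 174 sci.

174 sci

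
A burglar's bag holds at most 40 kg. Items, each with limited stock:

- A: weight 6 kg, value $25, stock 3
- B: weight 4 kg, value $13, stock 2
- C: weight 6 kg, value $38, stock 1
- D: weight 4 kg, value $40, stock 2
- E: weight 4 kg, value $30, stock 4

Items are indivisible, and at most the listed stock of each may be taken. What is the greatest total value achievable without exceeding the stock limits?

$276

Best selections within weight 40 and stock limits:
- 1×A + 1×B + 1×C + 2×D + 4×E: weight 40, value 276
- 2×B + 1×C + 2×D + 4×E: weight 38, value 264
Best: $276.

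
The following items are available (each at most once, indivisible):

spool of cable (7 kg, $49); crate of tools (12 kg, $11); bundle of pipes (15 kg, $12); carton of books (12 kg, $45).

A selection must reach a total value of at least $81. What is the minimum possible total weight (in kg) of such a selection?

19

Subsets with value ≥ 81, sorted by total weight:
- spool of cable+carton of books: weight 19, value 94
- spool of cable+crate of tools+carton of books: weight 31, value 105
- spool of cable+bundle of pipes+carton of books: weight 34, value 106
Minimum weight: 19 kg.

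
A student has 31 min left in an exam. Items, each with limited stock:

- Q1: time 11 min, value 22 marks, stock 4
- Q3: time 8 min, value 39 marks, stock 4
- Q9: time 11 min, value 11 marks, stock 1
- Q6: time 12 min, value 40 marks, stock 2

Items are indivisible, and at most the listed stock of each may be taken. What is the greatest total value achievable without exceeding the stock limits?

Best selections within time 31 and stock limits:
- 2×Q3 + 1×Q6: time 28, value 118
- 3×Q3: time 24, value 117
- 1×Q1 + 1×Q3 + 1×Q6: time 31, value 101
- 1×Q1 + 2×Q3: time 27, value 100
Best: 118 marks.

118 marks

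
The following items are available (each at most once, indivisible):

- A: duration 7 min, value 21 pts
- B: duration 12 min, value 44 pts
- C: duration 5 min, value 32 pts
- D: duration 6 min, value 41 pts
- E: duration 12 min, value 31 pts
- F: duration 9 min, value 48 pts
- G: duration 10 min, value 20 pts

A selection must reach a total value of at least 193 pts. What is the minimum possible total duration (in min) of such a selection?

44

Subsets with value ≥ 193, sorted by total duration:
- B+C+D+E+F: duration 44, value 196
- A+B+C+D+F+G: duration 49, value 206
- A+C+D+E+F+G: duration 49, value 193
Minimum duration: 44 min.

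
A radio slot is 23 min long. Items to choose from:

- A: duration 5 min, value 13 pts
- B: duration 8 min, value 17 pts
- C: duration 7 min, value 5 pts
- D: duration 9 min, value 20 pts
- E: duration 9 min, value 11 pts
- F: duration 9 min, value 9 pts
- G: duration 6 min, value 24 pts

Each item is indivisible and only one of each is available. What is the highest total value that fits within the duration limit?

61 pts

Check high-value combinations within 23 min:
- B+D+G: duration 8+9+6=23, value 17+20+24=61
- A+D+G: duration 5+9+6=20, value 13+20+24=57
- A+B+G: duration 5+8+6=19, value 13+17+24=54
Best: 61 pts.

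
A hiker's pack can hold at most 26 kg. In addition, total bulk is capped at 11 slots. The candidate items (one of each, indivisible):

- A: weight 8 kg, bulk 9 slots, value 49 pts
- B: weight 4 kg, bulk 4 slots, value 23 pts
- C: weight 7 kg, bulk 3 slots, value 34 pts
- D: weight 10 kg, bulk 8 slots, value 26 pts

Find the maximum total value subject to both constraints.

Feasible sets respecting both limits:
- C+D: weight 17, bulk 11, value 60
- B+C: weight 11, bulk 7, value 57
- A: weight 8, bulk 9, value 49
Best: 60 pts.

60 pts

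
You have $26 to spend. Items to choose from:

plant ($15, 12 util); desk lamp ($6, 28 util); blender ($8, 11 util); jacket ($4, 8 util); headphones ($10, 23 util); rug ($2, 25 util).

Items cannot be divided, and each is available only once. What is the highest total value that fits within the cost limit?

87 util

This is a 0/1 knapsack; check combinations near the capacity.
- desk lamp+blender+headphones+rug: cost 6+8+10+2=26, value 28+11+23+25=87
- desk lamp+jacket+headphones+rug: cost 6+4+10+2=22, value 28+8+23+25=84
- desk lamp+headphones+rug: cost 6+10+2=18, value 28+23+25=76
- desk lamp+blender+jacket+rug: cost 6+8+4+2=20, value 28+11+8+25=72
Best: 87 util.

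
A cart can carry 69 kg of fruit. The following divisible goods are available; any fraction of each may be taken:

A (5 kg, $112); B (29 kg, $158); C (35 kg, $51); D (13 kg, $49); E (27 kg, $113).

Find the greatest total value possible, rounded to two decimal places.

413.15

Take in order of value per unit:
- A (112/5 per unit): all 5 → value 112, running total 112.00
- B (158/29 per unit): all 29 → value 158, running total 270.00
- E (113/27 per unit): all 27 → value 113, running total 383.00
- D (49/13 per unit): 8 of 13 → value 8×49/13 = 30.1538, running total 413.15
Total 413.15.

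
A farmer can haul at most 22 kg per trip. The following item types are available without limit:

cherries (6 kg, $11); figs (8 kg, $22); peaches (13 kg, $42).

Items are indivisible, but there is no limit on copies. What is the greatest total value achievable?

$64

Best value-per-unit is peaches at 42/13; filling with it alone gives 1×42 = 42.
Optimal mix: 1×figs + 1×peaches → weight 21, value 64.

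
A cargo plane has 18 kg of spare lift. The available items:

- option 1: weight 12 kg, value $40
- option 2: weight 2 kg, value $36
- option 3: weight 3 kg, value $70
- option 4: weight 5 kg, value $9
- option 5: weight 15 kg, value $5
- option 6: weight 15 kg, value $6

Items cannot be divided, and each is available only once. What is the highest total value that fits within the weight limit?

Check high-value combinations within 18 kg:
- option 1+option 2+option 3: weight 12+2+3=17, value 40+36+70=146
- option 2+option 3+option 4: weight 2+3+5=10, value 36+70+9=115
- option 1+option 3: weight 12+3=15, value 40+70=110
- option 2+option 3: weight 2+3=5, value 36+70=106
- option 3+option 4: weight 3+5=8, value 70+9=79
Best: $146.

$146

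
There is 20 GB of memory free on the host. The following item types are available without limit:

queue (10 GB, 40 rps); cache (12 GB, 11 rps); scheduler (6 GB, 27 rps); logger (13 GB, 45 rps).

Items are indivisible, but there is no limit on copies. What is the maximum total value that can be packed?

Best value-per-unit is scheduler at 27/6, and filling with it alone uses memory 3×6=18. No mix of the others beats 3×27 = 81.

81 rps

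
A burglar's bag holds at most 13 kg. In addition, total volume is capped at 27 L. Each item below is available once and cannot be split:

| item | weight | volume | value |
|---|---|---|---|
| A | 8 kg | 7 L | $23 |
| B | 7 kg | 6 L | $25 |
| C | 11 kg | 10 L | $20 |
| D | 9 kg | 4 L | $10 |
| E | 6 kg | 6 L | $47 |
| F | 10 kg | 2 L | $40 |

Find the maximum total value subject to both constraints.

$72

Feasible sets respecting both limits:
- B+E: weight 13, volume 12, value 72
- E: weight 6, volume 6, value 47
- F: weight 10, volume 2, value 40
Best: $72.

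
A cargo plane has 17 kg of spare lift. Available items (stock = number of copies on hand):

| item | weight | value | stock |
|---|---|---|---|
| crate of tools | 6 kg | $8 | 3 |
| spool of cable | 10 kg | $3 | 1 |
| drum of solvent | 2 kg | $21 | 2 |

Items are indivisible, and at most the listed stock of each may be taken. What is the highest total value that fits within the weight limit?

$58

Top feasible selections:
- 2×crate of tools + 2×drum of solvent: weight 16, value 58
- 1×crate of tools + 2×drum of solvent: weight 10, value 50
- 1×spool of cable + 2×drum of solvent: weight 14, value 45
- 2×drum of solvent: weight 4, value 42
Best: $58.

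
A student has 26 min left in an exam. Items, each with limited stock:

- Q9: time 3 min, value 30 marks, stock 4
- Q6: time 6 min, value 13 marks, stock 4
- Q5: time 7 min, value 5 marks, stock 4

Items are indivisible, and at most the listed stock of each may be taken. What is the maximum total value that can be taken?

Best selections within time 26 and stock limits:
- 4×Q9 + 2×Q6: time 24, value 146
- 4×Q9 + 1×Q6 + 1×Q5: time 25, value 138
Best: 146 marks.

146 marks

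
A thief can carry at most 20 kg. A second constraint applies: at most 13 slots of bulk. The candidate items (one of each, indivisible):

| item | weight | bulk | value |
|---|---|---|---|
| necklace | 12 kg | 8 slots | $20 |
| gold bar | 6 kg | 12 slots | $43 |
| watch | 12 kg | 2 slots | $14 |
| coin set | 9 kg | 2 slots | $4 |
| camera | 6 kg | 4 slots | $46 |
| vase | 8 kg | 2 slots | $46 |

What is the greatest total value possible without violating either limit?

$92

Feasible sets respecting both limits:
- camera+vase: weight 14, bulk 6, value 92
- necklace+camera: weight 18, bulk 12, value 66
- necklace+vase: weight 20, bulk 10, value 66
Best: $92.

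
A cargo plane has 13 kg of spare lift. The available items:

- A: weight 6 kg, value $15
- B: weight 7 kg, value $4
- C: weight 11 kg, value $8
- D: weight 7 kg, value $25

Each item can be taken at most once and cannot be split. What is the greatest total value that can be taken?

$40

Check high-value combinations within 13 kg:
- A+D: weight 6+7=13, value 15+25=40
- D: weight 7, value 25
- A+B: weight 6+7=13, value 15+4=19
- A: weight 6, value 15
- C: weight 11, value 8
Best: $40.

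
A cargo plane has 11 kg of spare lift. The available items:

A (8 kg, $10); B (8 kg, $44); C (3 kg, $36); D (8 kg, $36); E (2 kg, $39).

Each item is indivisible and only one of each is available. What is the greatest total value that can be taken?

Check high-value combinations within 11 kg:
- B+E: weight 8+2=10, value 44+39=83
- B+C: weight 8+3=11, value 44+36=80
- C+E: weight 3+2=5, value 36+39=75
Best: $83.

$83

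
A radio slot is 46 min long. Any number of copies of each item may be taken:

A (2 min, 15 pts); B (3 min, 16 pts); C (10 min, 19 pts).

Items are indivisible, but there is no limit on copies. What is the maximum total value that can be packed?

345 pts

Best value-per-unit is A at 15/2, and filling with it alone uses duration 23×2=46. No mix of the others beats 23×15 = 345.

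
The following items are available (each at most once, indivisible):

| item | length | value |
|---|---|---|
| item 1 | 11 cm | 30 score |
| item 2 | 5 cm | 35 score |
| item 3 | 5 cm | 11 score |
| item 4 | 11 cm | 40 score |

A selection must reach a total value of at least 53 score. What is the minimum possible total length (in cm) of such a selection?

16

Subsets with value ≥ 53, sorted by total length:
- item 2+item 4: length 16, value 75
- item 1+item 2: length 16, value 65
- item 2+item 3+item 4: length 21, value 86
Minimum length: 16 cm.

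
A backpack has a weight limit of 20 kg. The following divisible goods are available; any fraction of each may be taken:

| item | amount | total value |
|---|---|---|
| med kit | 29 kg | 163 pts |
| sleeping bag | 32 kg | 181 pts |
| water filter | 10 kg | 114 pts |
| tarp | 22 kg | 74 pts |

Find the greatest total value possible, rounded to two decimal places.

Take in order of value per unit:
- water filter (114/10 per unit): all 10 → value 114, running total 114.00
- sleeping bag (181/32 per unit): 10 of 32 → value 10×181/32 = 56.5625, running total 170.56
Total 170.56.

170.56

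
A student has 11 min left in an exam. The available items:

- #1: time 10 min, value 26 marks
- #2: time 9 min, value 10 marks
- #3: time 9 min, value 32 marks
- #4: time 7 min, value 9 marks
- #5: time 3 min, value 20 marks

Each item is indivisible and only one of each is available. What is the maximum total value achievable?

Check high-value combinations within 11 min:
- #3: time 9, value 32
- #4+#5: time 7+3=10, value 9+20=29
- #1: time 10, value 26
Best: 32 marks.

32 marks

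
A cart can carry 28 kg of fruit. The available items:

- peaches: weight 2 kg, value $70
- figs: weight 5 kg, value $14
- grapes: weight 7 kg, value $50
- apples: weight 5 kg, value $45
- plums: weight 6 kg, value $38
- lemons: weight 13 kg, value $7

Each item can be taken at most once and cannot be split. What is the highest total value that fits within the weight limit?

$217

Check high-value combinations within 28 kg:
- peaches+figs+grapes+apples+plums: weight 2+5+7+5+6=25, value 70+14+50+45+38=217
- peaches+grapes+apples+plums: weight 2+7+5+6=20, value 70+50+45+38=203
- peaches+figs+grapes+apples: weight 2+5+7+5=19, value 70+14+50+45=179
Best: $217.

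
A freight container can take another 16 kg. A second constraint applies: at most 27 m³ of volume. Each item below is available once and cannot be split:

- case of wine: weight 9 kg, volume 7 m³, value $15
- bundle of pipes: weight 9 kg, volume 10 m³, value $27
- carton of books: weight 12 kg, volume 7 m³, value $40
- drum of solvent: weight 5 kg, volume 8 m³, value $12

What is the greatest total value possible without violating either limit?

Feasible sets respecting both limits:
- carton of books: weight 12, volume 7, value 40
- bundle of pipes+drum of solvent: weight 14, volume 18, value 39
- bundle of pipes: weight 9, volume 10, value 27
Best: $40.

$40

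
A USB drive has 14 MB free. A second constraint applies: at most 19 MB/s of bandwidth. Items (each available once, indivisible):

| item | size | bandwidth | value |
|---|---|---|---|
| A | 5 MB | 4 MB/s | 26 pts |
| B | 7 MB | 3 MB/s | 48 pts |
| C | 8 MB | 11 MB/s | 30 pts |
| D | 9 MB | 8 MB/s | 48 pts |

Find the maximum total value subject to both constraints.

74 pts

Feasible sets respecting both limits:
- A+B: size 12, bandwidth 7, value 74
- A+D: size 14, bandwidth 12, value 74
- A+C: size 13, bandwidth 15, value 56
Best: 74 pts.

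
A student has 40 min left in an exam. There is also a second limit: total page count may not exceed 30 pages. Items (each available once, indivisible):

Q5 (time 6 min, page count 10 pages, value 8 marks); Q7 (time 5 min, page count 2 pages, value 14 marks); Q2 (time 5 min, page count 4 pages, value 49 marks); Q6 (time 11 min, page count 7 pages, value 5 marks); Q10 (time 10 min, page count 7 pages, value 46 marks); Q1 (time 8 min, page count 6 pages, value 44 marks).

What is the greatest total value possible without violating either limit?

161 marks

Feasible sets respecting both limits:
- Q5+Q7+Q2+Q10+Q1: time 34, page count 29, value 161
- Q7+Q2+Q6+Q10+Q1: time 39, page count 26, value 158
- Q7+Q2+Q10+Q1: time 28, page count 19, value 153
- Q5+Q2+Q10+Q1: time 29, page count 27, value 147
Best: 161 marks.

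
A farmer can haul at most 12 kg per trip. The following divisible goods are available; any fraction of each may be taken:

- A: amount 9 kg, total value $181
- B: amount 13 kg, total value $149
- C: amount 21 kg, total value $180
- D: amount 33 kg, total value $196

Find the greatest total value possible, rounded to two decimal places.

215.38

Take in order of value per unit:
- A (181/9 per unit): all 9 → value 181, running total 181.00
- B (149/13 per unit): 3 of 13 → value 3×149/13 = 34.3846, running total 215.38
Total 215.38.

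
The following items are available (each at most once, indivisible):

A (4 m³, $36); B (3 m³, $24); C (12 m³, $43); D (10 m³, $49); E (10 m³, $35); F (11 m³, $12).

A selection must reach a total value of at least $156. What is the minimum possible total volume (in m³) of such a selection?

Subsets with value ≥ 156, sorted by total volume:
- A+C+D+E: volume 36, value 163
- A+B+D+E+F: volume 38, value 156
- A+B+C+D+E: volume 39, value 187
- A+B+C+D+F: volume 40, value 164
Minimum volume: 36 m³.

36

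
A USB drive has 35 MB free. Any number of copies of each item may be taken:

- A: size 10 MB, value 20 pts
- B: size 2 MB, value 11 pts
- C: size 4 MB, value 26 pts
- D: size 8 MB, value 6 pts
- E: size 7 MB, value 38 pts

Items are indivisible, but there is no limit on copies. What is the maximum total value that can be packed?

Best value-per-unit is C at 26/4; filling with it alone gives 8×26 = 208.
Optimal mix: 7×C + 1×E → size 35, value 220.

220 pts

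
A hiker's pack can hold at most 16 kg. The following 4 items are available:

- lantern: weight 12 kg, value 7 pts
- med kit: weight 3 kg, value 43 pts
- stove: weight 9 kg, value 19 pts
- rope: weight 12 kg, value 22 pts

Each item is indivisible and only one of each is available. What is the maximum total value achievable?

Check high-value combinations within 16 kg:
- med kit+rope: weight 3+12=15, value 43+22=65
- med kit+stove: weight 3+9=12, value 43+19=62
- lantern+med kit: weight 12+3=15, value 7+43=50
- med kit: weight 3, value 43
Best: 65 pts.

65 pts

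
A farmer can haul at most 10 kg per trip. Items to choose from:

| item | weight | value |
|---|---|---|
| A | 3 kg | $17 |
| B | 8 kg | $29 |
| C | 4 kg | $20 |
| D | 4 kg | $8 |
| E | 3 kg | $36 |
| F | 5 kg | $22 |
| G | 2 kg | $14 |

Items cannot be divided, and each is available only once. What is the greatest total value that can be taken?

$73

Check high-value combinations within 10 kg:
- A+C+E: weight 3+4+3=10, value 17+20+36=73
- E+F+G: weight 3+5+2=10, value 36+22+14=72
- C+E+G: weight 4+3+2=9, value 20+36+14=70
- A+E+G: weight 3+3+2=8, value 17+36+14=67
- A+D+E: weight 3+4+3=10, value 17+8+36=61
Best: $73.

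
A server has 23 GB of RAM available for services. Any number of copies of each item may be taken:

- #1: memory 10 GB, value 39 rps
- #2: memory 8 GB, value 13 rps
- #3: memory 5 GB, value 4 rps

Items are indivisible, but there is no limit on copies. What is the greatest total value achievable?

78 rps

Best value-per-unit is #1 at 39/10, and filling with it alone uses memory 2×10=20. No mix of the others beats 2×39 = 78.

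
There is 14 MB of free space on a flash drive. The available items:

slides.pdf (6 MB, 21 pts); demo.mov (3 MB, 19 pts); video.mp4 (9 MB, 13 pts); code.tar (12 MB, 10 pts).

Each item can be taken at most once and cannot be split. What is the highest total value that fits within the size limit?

40 pts

This is a 0/1 knapsack; check combinations near the capacity.
- slides.pdf+demo.mov: size 6+3=9, value 21+19=40
- demo.mov+video.mp4: size 3+9=12, value 19+13=32
- slides.pdf: size 6, value 21
- demo.mov: size 3, value 19
Best: 40 pts.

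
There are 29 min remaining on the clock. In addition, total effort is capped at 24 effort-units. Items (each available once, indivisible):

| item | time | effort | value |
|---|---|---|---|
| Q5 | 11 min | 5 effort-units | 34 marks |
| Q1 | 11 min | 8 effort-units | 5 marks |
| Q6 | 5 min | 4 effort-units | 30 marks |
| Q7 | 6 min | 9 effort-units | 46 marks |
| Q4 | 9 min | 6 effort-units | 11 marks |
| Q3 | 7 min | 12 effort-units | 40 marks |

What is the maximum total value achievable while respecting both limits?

Feasible sets respecting both limits:
- Q5+Q6+Q7: time 22, effort 18, value 110
- Q5+Q6+Q3: time 23, effort 21, value 104
- Q5+Q7+Q4: time 26, effort 20, value 91
- Q6+Q7+Q4: time 20, effort 19, value 87
Best: 110 marks.

110 marks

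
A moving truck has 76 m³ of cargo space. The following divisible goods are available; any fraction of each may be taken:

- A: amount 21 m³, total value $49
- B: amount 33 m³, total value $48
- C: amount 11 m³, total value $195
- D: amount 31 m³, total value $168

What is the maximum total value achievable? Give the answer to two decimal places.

430.91

Take in order of value per unit:
- C (195/11 per unit): all 11 → value 195, running total 195.00
- D (168/31 per unit): all 31 → value 168, running total 363.00
- A (49/21 per unit): all 21 → value 49, running total 412.00
- B (48/33 per unit): 13 of 33 → value 13×48/33 = 18.9091, running total 430.91
Total 430.91.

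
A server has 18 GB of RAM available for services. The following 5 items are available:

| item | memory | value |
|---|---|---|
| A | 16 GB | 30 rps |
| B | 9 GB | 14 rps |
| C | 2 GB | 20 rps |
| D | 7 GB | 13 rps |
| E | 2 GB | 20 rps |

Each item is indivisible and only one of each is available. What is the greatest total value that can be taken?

54 rps

Check high-value combinations within 18 GB:
- B+C+E: memory 9+2+2=13, value 14+20+20=54
- C+D+E: memory 2+7+2=11, value 20+13+20=53
- A+C: memory 16+2=18, value 30+20=50
Best: 54 rps.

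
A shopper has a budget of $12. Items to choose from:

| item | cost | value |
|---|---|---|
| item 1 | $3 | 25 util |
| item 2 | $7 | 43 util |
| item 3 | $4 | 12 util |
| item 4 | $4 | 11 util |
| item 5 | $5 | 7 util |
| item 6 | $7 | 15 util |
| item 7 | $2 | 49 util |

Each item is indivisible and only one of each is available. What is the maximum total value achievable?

This is a 0/1 knapsack; check combinations near the capacity.
- item 1+item 2+item 7: cost 3+7+2=12, value 25+43+49=117
- item 2+item 7: cost 7+2=9, value 43+49=92
- item 1+item 6+item 7: cost 3+7+2=12, value 25+15+49=89
Best: 117 util.

117 util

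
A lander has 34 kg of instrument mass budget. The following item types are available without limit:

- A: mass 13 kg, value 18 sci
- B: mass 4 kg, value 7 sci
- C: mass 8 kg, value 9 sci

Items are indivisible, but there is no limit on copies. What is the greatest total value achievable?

56 sci

Best value-per-unit is B at 7/4, and filling with it alone uses mass 8×4=32. No mix of the others beats 8×7 = 56.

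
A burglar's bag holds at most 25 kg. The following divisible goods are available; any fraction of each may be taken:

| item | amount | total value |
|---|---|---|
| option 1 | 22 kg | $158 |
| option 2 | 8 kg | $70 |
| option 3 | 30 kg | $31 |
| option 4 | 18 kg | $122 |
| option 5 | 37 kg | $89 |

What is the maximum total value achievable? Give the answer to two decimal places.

192.09

Take in order of value per unit:
- option 2 (70/8 per unit): all 8 → value 70, running total 70.00
- option 1 (158/22 per unit): 17 of 22 → value 17×158/22 = 122.0909, running total 192.09
Total 192.09.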